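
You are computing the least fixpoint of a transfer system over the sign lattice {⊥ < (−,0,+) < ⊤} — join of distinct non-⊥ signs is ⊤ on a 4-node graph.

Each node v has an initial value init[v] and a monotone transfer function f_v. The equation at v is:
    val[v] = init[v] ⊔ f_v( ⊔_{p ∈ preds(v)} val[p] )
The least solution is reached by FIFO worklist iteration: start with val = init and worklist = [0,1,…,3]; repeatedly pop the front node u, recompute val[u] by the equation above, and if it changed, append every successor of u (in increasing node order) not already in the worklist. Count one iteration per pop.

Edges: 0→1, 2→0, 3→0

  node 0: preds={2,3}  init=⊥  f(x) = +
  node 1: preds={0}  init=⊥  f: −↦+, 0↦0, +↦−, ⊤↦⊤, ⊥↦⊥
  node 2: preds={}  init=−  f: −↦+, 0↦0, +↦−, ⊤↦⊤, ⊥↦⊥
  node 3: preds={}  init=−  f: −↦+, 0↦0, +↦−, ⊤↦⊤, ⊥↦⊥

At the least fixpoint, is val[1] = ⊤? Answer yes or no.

Worklist (4 pops):
  #1 pop 0: in=− → + (was ⊥); enqueue []
  #2 pop 1: in=+ → − (was ⊥); enqueue []
  #3 pop 2: in=⊥ → − (no change)
  #4 pop 3: in=⊥ → − (no change)

Fixpoint:
  val[0] = +
  val[1] = −
  val[2] = −
  val[3] = −

no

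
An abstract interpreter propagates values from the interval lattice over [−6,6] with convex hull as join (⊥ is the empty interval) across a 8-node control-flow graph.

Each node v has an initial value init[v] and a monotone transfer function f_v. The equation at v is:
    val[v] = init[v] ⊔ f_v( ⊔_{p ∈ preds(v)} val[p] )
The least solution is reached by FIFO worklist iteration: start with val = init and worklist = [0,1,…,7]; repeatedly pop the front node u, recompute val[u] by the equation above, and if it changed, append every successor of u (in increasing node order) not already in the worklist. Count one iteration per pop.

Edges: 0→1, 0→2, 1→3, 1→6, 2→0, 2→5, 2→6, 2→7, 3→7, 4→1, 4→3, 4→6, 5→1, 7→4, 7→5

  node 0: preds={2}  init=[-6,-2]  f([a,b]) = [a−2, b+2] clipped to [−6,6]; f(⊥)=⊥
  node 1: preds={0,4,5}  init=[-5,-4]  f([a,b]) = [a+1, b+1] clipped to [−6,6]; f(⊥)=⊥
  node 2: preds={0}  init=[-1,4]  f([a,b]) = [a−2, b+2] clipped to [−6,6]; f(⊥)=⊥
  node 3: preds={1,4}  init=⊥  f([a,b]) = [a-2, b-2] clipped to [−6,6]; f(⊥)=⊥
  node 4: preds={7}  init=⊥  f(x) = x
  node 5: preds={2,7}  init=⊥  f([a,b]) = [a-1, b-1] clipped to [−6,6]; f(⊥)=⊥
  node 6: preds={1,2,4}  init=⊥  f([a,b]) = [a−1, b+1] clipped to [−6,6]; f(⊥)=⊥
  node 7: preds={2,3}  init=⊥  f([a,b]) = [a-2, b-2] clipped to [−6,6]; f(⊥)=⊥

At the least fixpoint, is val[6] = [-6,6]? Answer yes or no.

Worklist (15 pops):
  #1 pop 0: in=[-1,4] → [-6,6] (was [-6,-2]); enqueue []
  #2 pop 1: in=[-6,6] → [-5,6] (was [-5,-4]); enqueue []
  #3 pop 2: in=[-6,6] → [-6,6] (was [-1,4]); enqueue [0]
  #4 pop 3: in=[-5,6] → [-6,4] (was ⊥); enqueue []
  #5 pop 4: in=⊥ → ⊥ (no change)
  #6 pop 5: in=[-6,6] → [-6,5] (was ⊥); enqueue [1]
  #7 pop 6: in=[-6,6] → [-6,6] (was ⊥); enqueue []
  #8 pop 7: in=[-6,6] → [-6,4] (was ⊥); enqueue [4,5]
  #9 pop 0: in=[-6,6] → [-6,6] (no change)
  #10 pop 1: in=[-6,6] → [-5,6] (no change)
  #11 pop 4: in=[-6,4] → [-6,4] (was ⊥); enqueue [1,3,6]
  #12 pop 5: in=[-6,6] → [-6,5] (no change)
  #13 pop 1: in=[-6,6] → [-5,6] (no change)
  #14 pop 3: in=[-6,6] → [-6,4] (no change)
  #15 pop 6: in=[-6,6] → [-6,6] (no change)

Fixpoint:
  val[0] = [-6,6]
  val[1] = [-5,6]
  val[2] = [-6,6]
  val[3] = [-6,4]
  val[4] = [-6,4]
  val[5] = [-6,5]
  val[6] = [-6,6]
  val[7] = [-6,4]

yes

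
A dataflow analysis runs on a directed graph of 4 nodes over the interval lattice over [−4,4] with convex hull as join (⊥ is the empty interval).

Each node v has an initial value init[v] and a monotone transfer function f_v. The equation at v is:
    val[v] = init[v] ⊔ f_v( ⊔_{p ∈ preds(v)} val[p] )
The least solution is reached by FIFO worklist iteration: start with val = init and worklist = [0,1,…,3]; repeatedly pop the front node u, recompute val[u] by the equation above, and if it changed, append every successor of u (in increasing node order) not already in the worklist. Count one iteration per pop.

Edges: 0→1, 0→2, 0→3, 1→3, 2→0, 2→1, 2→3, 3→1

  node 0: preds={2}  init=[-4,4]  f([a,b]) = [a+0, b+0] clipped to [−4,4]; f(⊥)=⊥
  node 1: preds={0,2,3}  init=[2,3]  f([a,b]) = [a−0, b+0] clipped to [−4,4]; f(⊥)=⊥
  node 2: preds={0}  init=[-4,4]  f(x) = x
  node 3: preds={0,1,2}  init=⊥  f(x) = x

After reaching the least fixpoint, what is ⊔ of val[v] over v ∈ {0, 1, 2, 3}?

Worklist (5 pops):
  #1 pop 0: in=[-4,4] → [-4,4] (no change)
  #2 pop 1: in=[-4,4] → [-4,4] (was [2,3]); enqueue []
  #3 pop 2: in=[-4,4] → [-4,4] (no change)
  #4 pop 3: in=[-4,4] → [-4,4] (was ⊥); enqueue [1]
  #5 pop 1: in=[-4,4] → [-4,4] (no change)

Fixpoint:
  val[0] = [-4,4]
  val[1] = [-4,4]
  val[2] = [-4,4]
  val[3] = [-4,4]

[-4,4]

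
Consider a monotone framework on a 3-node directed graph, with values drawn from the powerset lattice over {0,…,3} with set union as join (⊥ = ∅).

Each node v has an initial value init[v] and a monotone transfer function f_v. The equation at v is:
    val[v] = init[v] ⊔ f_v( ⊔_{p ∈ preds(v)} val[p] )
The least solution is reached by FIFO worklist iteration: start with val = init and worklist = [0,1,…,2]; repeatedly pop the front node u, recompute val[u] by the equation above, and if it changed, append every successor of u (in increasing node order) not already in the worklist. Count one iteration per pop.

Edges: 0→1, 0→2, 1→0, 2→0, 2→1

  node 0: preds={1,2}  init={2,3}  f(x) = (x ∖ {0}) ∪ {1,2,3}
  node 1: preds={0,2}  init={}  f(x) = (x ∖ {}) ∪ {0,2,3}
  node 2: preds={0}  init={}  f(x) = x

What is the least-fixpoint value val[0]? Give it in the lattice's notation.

{1,2,3}

Worklist (5 pops):
  #1 pop 0: in={} → {1,2,3} (was {2,3}); enqueue []
  #2 pop 1: in={1,2,3} → {0,1,2,3} (was {}); enqueue [0]
  #3 pop 2: in={1,2,3} → {1,2,3} (was {}); enqueue [1]
  #4 pop 0: in={0,1,2,3} → {1,2,3} (no change)
  #5 pop 1: in={1,2,3} → {0,1,2,3} (no change)

Fixpoint:
  val[0] = {1,2,3}
  val[1] = {0,1,2,3}
  val[2] = {1,2,3}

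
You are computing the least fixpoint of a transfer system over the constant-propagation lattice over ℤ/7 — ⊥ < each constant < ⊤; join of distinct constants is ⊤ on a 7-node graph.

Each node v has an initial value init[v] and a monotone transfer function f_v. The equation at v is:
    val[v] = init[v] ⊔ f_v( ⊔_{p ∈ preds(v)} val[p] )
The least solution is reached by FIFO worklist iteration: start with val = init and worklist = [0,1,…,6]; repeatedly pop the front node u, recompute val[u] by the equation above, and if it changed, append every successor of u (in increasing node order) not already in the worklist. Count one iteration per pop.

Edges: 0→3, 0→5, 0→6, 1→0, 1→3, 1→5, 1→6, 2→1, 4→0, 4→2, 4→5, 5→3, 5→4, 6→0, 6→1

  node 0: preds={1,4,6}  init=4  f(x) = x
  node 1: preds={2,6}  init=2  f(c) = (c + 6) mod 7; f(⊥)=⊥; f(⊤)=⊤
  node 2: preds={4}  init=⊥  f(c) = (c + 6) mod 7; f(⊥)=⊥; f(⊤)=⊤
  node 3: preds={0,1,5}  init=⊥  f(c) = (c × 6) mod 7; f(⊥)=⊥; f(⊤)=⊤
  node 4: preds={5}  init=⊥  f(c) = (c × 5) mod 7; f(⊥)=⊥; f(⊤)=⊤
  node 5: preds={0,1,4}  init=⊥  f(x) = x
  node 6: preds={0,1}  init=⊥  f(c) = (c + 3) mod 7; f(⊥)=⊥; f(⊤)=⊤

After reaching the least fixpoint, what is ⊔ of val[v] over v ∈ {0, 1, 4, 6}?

Worklist (17 pops):
  #1 pop 0: in=2 → ⊤ (was 4); enqueue []
  #2 pop 1: in=⊥ → 2 (no change)
  #3 pop 2: in=⊥ → ⊥ (no change)
  #4 pop 3: in=⊤ → ⊤ (was ⊥); enqueue []
  #5 pop 4: in=⊥ → ⊥ (no change)
  #6 pop 5: in=⊤ → ⊤ (was ⊥); enqueue [3,4]
  #7 pop 6: in=⊤ → ⊤ (was ⊥); enqueue [0,1]
  #8 pop 3: in=⊤ → ⊤ (no change)
  #9 pop 4: in=⊤ → ⊤ (was ⊥); enqueue [2,5]
  #10 pop 0: in=⊤ → ⊤ (no change)
  #11 pop 1: in=⊤ → ⊤ (was 2); enqueue [0,3,6]
  #12 pop 2: in=⊤ → ⊤ (was ⊥); enqueue [1]
  #13 pop 5: in=⊤ → ⊤ (no change)
  #14 pop 0: in=⊤ → ⊤ (no change)
  #15 pop 3: in=⊤ → ⊤ (no change)
  #16 pop 6: in=⊤ → ⊤ (no change)
  #17 pop 1: in=⊤ → ⊤ (no change)

Fixpoint:
  val[0] = ⊤
  val[1] = ⊤
  val[2] = ⊤
  val[3] = ⊤
  val[4] = ⊤
  val[5] = ⊤
  val[6] = ⊤

⊤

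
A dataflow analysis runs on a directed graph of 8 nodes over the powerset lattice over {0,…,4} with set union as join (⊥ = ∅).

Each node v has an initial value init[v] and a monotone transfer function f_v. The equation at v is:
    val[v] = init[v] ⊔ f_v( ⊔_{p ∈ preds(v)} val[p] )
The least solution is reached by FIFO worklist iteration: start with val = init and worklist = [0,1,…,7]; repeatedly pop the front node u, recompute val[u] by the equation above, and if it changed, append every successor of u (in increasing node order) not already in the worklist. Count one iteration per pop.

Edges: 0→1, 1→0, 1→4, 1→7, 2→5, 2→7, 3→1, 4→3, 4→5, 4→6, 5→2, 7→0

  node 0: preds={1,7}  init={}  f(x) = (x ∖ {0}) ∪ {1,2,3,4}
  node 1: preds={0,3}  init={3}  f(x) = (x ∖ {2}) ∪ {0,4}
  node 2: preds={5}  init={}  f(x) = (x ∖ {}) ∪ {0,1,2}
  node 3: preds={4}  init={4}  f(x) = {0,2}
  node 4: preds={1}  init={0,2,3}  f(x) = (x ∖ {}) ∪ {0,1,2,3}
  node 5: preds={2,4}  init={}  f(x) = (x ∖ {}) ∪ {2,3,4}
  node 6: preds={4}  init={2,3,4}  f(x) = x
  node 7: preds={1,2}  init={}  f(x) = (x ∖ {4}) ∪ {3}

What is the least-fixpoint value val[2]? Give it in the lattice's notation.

Worklist (14 pops):
  #1 pop 0: in={3} → {1,2,3,4} (was {}); enqueue []
  #2 pop 1: in={1,2,3,4} → {0,1,3,4} (was {3}); enqueue [0]
  #3 pop 2: in={} → {0,1,2} (was {}); enqueue []
  #4 pop 3: in={0,2,3} → {0,2,4} (was {4}); enqueue [1]
  #5 pop 4: in={0,1,3,4} → {0,1,2,3,4} (was {0,2,3}); enqueue [3]
  #6 pop 5: in={0,1,2,3,4} → {0,1,2,3,4} (was {}); enqueue [2]
  #7 pop 6: in={0,1,2,3,4} → {0,1,2,3,4} (was {2,3,4}); enqueue []
  #8 pop 7: in={0,1,2,3,4} → {0,1,2,3} (was {}); enqueue []
  #9 pop 0: in={0,1,2,3,4} → {1,2,3,4} (no change)
  #10 pop 1: in={0,1,2,3,4} → {0,1,3,4} (no change)
  #11 pop 3: in={0,1,2,3,4} → {0,2,4} (no change)
  #12 pop 2: in={0,1,2,3,4} → {0,1,2,3,4} (was {0,1,2}); enqueue [5,7]
  #13 pop 5: in={0,1,2,3,4} → {0,1,2,3,4} (no change)
  #14 pop 7: in={0,1,2,3,4} → {0,1,2,3} (no change)

Fixpoint:
  val[0] = {1,2,3,4}
  val[1] = {0,1,3,4}
  val[2] = {0,1,2,3,4}
  val[3] = {0,2,4}
  val[4] = {0,1,2,3,4}
  val[5] = {0,1,2,3,4}
  val[6] = {0,1,2,3,4}
  val[7] = {0,1,2,3}

{0,1,2,3,4}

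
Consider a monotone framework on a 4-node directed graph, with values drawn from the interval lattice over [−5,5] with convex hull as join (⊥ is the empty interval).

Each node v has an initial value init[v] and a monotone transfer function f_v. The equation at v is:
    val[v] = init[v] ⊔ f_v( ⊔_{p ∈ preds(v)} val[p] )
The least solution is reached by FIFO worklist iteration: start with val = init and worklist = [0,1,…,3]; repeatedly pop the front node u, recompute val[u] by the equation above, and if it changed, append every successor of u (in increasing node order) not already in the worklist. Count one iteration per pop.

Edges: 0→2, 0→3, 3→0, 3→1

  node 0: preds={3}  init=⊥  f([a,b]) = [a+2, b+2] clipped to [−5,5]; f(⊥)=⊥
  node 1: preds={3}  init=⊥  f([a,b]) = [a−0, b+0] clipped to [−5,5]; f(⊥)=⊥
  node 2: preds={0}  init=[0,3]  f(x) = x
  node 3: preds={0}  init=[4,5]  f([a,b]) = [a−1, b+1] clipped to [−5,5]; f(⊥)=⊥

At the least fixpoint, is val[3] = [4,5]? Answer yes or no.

Trace (4 dequeues):
  [1] u=0 | in [4,5] | out [5,5] | prev ⊥ | push {}
  [2] u=1 | in [4,5] | out [4,5] | prev ⊥ | push {}
  [3] u=2 | in [5,5] | out [0,5] | prev [0,3] | push {}
  [4] u=3 | in [5,5] | out [4,5] | ==

Converged values:
  [0] [5,5]
  [1] [4,5]
  [2] [0,5]
  [3] [4,5]

yes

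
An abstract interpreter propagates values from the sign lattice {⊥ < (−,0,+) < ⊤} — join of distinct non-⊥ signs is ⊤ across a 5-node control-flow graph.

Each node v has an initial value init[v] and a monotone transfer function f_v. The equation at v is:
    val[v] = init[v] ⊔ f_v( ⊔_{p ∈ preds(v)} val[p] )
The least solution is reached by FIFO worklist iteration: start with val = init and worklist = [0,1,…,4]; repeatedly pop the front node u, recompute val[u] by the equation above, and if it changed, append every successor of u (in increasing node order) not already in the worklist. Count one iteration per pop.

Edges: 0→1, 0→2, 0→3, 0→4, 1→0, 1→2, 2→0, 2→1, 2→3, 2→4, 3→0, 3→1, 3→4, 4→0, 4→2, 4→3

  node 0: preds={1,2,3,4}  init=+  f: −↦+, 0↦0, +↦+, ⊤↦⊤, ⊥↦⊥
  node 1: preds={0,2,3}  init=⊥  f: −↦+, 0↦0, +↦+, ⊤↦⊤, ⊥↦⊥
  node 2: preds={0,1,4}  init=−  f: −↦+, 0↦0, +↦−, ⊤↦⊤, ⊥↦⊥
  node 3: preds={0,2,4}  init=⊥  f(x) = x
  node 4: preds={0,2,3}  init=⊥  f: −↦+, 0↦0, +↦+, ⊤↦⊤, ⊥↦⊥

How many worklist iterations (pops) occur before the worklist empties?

Iteration log — 10 steps:
  step 1. node 0  ⊔preds=−  new=+  stable
  step 2. node 1  ⊔preds=⊤  new=⊤  old=⊥  +wl: 0
  step 3. node 2  ⊔preds=⊤  new=⊤  old=−  +wl: 1
  step 4. node 3  ⊔preds=⊤  new=⊤  old=⊥  +wl: 
  step 5. node 4  ⊔preds=⊤  new=⊤  old=⊥  +wl: 2,3
  step 6. node 0  ⊔preds=⊤  new=⊤  old=+  +wl: 4
  step 7. node 1  ⊔preds=⊤  new=⊤  stable
  step 8. node 2  ⊔preds=⊤  new=⊤  stable
  step 9. node 3  ⊔preds=⊤  new=⊤  stable
  step 10. node 4  ⊔preds=⊤  new=⊤  stable

Least fixpoint reached:
  node 0: ⊤
  node 1: ⊤
  node 2: ⊤
  node 3: ⊤
  node 4: ⊤

10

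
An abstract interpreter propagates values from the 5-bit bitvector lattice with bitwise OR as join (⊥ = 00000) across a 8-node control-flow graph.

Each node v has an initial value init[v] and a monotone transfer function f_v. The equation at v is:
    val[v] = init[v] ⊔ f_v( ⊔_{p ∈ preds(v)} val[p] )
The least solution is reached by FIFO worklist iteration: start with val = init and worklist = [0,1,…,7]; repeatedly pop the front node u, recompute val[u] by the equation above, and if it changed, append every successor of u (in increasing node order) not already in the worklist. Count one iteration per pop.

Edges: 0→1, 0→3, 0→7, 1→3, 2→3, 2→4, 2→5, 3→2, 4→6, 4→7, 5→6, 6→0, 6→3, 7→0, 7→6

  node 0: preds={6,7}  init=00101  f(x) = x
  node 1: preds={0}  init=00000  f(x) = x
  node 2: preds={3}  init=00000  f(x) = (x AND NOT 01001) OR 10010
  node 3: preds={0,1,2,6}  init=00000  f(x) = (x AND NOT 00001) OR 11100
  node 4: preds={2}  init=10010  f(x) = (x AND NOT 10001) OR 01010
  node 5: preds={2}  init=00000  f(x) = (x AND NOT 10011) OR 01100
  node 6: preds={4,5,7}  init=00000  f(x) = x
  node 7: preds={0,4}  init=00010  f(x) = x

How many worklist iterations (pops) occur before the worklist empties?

Trace (19 dequeues):
  [1] u=0 | in 00010 | out 00111 | prev 00101 | push {}
  [2] u=1 | in 00111 | out 00111 | prev 00000 | push {}
  [3] u=2 | in 00000 | out 10010 | prev 00000 | push {}
  [4] u=3 | in 10111 | out 11110 | prev 00000 | push {2}
  [5] u=4 | in 10010 | out 11010 | prev 10010 | push {}
  [6] u=5 | in 10010 | out 01100 | prev 00000 | push {}
  [7] u=6 | in 11110 | out 11110 | prev 00000 | push {0,3}
  [8] u=7 | in 11111 | out 11111 | prev 00010 | push {6}
  [9] u=2 | in 11110 | out 10110 | prev 10010 | push {4,5}
  [10] u=0 | in 11111 | out 11111 | prev 00111 | push {1,7}
  [11] u=3 | in 11111 | out 11110 | ==
  [12] u=6 | in 11111 | out 11111 | prev 11110 | push {0,3}
  [13] u=4 | in 10110 | out 11110 | prev 11010 | push {6}
  [14] u=5 | in 10110 | out 01100 | ==
  [15] u=1 | in 11111 | out 11111 | prev 00111 | push {}
  [16] u=7 | in 11111 | out 11111 | ==
  [17] u=0 | in 11111 | out 11111 | ==
  [18] u=3 | in 11111 | out 11110 | ==
  [19] u=6 | in 11111 | out 11111 | ==

Converged values:
  [0] 11111
  [1] 11111
  [2] 10110
  [3] 11110
  [4] 11110
  [5] 01100
  [6] 11111
  [7] 11111

19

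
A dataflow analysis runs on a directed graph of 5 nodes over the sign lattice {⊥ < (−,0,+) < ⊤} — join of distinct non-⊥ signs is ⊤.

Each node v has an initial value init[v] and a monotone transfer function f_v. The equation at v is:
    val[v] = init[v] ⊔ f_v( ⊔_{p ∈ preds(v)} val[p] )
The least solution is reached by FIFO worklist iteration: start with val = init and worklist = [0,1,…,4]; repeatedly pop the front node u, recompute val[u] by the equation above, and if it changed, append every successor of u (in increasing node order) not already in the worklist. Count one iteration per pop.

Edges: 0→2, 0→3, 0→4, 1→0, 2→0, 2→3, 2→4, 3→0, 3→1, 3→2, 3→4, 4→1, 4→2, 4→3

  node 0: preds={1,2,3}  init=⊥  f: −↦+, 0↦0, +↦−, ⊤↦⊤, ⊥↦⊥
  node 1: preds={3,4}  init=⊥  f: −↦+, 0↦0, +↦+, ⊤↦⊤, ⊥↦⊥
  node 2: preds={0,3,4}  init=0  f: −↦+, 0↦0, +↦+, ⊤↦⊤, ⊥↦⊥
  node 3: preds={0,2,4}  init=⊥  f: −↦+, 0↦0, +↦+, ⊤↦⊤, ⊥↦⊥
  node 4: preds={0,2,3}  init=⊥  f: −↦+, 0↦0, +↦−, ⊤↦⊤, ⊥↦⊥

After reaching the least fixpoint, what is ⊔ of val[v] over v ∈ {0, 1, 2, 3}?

Worklist (10 pops):
  #1 pop 0: in=0 → 0 (was ⊥); enqueue []
  #2 pop 1: in=⊥ → ⊥ (no change)
  #3 pop 2: in=0 → 0 (no change)
  #4 pop 3: in=0 → 0 (was ⊥); enqueue [0,1,2]
  #5 pop 4: in=0 → 0 (was ⊥); enqueue [3]
  #6 pop 0: in=0 → 0 (no change)
  #7 pop 1: in=0 → 0 (was ⊥); enqueue [0]
  #8 pop 2: in=0 → 0 (no change)
  #9 pop 3: in=0 → 0 (no change)
  #10 pop 0: in=0 → 0 (no change)

Fixpoint:
  val[0] = 0
  val[1] = 0
  val[2] = 0
  val[3] = 0
  val[4] = 0

0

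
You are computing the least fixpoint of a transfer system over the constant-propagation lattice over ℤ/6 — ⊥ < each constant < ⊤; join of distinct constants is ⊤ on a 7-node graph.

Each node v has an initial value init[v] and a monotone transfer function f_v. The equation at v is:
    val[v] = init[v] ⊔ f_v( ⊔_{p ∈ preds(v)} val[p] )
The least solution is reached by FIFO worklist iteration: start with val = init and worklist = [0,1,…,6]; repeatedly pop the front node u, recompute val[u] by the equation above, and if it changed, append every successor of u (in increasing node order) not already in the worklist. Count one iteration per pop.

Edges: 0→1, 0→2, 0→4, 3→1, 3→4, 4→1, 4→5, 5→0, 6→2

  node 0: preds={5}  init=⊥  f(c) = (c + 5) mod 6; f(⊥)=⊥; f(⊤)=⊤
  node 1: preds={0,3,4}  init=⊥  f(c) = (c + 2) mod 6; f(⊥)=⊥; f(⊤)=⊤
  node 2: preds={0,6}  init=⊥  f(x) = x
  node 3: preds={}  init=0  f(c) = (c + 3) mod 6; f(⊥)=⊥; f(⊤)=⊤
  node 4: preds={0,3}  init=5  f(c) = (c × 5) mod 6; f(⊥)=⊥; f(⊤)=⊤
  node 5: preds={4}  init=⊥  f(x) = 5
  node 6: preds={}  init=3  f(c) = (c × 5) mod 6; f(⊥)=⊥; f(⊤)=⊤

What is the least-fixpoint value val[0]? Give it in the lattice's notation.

4

Iteration log — 12 steps:
  step 1. node 0  ⊔preds=⊥  new=⊥  stable
  step 2. node 1  ⊔preds=⊤  new=⊤  old=⊥  +wl: 
  step 3. node 2  ⊔preds=3  new=3  old=⊥  +wl: 
  step 4. node 3  ⊔preds=⊥  new=0  stable
  step 5. node 4  ⊔preds=0  new=⊤  old=5  +wl: 1
  step 6. node 5  ⊔preds=⊤  new=5  old=⊥  +wl: 0
  step 7. node 6  ⊔preds=⊥  new=3  stable
  step 8. node 1  ⊔preds=⊤  new=⊤  stable
  step 9. node 0  ⊔preds=5  new=4  old=⊥  +wl: 1,2,4
  step 10. node 1  ⊔preds=⊤  new=⊤  stable
  step 11. node 2  ⊔preds=⊤  new=⊤  old=3  +wl: 
  step 12. node 4  ⊔preds=⊤  new=⊤  stable

Least fixpoint reached:
  node 0: 4
  node 1: ⊤
  node 2: ⊤
  node 3: 0
  node 4: ⊤
  node 5: 5
  node 6: 3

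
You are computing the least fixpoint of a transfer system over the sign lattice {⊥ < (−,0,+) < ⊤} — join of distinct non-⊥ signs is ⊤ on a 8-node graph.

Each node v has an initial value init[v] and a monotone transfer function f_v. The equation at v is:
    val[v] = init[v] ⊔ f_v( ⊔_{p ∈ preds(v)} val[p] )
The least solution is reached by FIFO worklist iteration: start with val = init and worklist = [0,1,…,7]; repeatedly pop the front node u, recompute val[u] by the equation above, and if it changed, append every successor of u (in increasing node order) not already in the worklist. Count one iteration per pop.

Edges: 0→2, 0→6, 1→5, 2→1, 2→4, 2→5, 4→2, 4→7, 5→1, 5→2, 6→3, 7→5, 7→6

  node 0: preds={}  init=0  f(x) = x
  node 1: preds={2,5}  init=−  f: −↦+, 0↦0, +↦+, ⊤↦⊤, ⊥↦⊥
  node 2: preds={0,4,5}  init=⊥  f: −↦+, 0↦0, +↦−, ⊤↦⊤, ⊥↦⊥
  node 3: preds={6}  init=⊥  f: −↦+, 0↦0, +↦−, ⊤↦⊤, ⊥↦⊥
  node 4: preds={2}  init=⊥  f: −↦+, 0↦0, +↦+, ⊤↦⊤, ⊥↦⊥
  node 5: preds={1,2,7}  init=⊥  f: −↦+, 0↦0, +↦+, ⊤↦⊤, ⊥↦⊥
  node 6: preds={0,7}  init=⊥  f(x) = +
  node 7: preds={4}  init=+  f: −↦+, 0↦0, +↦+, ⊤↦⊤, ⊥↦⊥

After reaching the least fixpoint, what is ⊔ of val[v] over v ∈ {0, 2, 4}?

Trace (17 dequeues):
  [1] u=0 | in ⊥ | out 0 | ==
  [2] u=1 | in ⊥ | out − | ==
  [3] u=2 | in 0 | out 0 | prev ⊥ | push {1}
  [4] u=3 | in ⊥ | out ⊥ | ==
  [5] u=4 | in 0 | out 0 | prev ⊥ | push {2}
  [6] u=5 | in ⊤ | out ⊤ | prev ⊥ | push {}
  [7] u=6 | in ⊤ | out + | prev ⊥ | push {3}
  [8] u=7 | in 0 | out ⊤ | prev + | push {5,6}
  [9] u=1 | in ⊤ | out ⊤ | prev − | push {}
  [10] u=2 | in ⊤ | out ⊤ | prev 0 | push {1,4}
  [11] u=3 | in + | out − | prev ⊥ | push {}
  [12] u=5 | in ⊤ | out ⊤ | ==
  [13] u=6 | in ⊤ | out + | ==
  [14] u=1 | in ⊤ | out ⊤ | ==
  [15] u=4 | in ⊤ | out ⊤ | prev 0 | push {2,7}
  [16] u=2 | in ⊤ | out ⊤ | ==
  [17] u=7 | in ⊤ | out ⊤ | ==

Converged values:
  [0] 0
  [1] ⊤
  [2] ⊤
  [3] −
  [4] ⊤
  [5] ⊤
  [6] +
  [7] ⊤

⊤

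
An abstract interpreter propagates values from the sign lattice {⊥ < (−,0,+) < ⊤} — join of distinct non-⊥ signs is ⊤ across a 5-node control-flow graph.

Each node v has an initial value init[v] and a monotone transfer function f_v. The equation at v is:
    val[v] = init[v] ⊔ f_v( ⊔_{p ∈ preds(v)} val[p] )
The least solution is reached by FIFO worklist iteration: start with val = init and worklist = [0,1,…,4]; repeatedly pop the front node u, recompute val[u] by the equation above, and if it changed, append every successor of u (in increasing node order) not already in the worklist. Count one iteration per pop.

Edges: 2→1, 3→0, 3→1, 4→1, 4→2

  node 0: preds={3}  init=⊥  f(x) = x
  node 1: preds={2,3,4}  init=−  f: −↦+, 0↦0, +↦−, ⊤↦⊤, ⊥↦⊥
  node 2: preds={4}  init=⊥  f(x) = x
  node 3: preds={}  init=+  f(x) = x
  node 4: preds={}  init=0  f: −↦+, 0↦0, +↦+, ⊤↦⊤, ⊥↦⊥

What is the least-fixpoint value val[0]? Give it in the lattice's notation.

Worklist (6 pops):
  #1 pop 0: in=+ → + (was ⊥); enqueue []
  #2 pop 1: in=⊤ → ⊤ (was −); enqueue []
  #3 pop 2: in=0 → 0 (was ⊥); enqueue [1]
  #4 pop 3: in=⊥ → + (no change)
  #5 pop 4: in=⊥ → 0 (no change)
  #6 pop 1: in=⊤ → ⊤ (no change)

Fixpoint:
  val[0] = +
  val[1] = ⊤
  val[2] = 0
  val[3] = +
  val[4] = 0

+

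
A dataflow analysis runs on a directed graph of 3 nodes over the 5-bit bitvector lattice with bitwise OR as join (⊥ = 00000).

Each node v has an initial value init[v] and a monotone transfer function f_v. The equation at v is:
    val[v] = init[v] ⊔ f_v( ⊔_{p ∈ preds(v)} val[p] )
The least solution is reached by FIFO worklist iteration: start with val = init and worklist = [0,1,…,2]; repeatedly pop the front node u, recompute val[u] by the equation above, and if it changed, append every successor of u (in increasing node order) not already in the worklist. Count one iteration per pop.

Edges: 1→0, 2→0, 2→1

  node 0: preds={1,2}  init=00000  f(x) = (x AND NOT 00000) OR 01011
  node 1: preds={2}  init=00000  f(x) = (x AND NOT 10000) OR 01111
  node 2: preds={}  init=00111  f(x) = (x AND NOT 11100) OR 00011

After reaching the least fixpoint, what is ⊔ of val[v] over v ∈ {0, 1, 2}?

01111

Worklist (4 pops):
  #1 pop 0: in=00111 → 01111 (was 00000); enqueue []
  #2 pop 1: in=00111 → 01111 (was 00000); enqueue [0]
  #3 pop 2: in=00000 → 00111 (no change)
  #4 pop 0: in=01111 → 01111 (no change)

Fixpoint:
  val[0] = 01111
  val[1] = 01111
  val[2] = 00111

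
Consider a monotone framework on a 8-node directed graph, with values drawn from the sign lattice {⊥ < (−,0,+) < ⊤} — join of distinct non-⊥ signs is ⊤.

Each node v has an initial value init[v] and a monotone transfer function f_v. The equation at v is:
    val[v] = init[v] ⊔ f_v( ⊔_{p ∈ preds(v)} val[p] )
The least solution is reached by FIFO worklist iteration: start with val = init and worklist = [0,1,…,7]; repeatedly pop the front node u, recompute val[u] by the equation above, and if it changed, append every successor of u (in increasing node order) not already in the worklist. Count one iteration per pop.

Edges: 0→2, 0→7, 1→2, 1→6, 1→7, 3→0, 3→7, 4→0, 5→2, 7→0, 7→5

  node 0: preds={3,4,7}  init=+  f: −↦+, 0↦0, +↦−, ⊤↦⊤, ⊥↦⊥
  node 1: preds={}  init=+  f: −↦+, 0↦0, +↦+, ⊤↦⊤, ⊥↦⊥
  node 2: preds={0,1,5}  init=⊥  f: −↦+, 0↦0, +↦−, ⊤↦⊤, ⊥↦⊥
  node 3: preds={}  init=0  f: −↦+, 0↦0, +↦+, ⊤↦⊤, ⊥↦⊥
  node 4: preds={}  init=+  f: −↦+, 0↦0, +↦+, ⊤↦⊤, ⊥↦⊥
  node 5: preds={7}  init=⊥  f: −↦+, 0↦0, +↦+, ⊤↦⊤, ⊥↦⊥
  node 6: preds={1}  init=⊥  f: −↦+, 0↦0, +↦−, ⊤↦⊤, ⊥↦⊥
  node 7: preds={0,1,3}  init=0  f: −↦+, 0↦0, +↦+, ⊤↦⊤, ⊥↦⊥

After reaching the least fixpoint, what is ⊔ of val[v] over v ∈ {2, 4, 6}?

⊤

Iteration log — 12 steps:
  step 1. node 0  ⊔preds=⊤  new=⊤  old=+  +wl: 
  step 2. node 1  ⊔preds=⊥  new=+  stable
  step 3. node 2  ⊔preds=⊤  new=⊤  old=⊥  +wl: 
  step 4. node 3  ⊔preds=⊥  new=0  stable
  step 5. node 4  ⊔preds=⊥  new=+  stable
  step 6. node 5  ⊔preds=0  new=0  old=⊥  +wl: 2
  step 7. node 6  ⊔preds=+  new=−  old=⊥  +wl: 
  step 8. node 7  ⊔preds=⊤  new=⊤  old=0  +wl: 0,5
  step 9. node 2  ⊔preds=⊤  new=⊤  stable
  step 10. node 0  ⊔preds=⊤  new=⊤  stable
  step 11. node 5  ⊔preds=⊤  new=⊤  old=0  +wl: 2
  step 12. node 2  ⊔preds=⊤  new=⊤  stable

Least fixpoint reached:
  node 0: ⊤
  node 1: +
  node 2: ⊤
  node 3: 0
  node 4: +
  node 5: ⊤
  node 6: −
  node 7: ⊤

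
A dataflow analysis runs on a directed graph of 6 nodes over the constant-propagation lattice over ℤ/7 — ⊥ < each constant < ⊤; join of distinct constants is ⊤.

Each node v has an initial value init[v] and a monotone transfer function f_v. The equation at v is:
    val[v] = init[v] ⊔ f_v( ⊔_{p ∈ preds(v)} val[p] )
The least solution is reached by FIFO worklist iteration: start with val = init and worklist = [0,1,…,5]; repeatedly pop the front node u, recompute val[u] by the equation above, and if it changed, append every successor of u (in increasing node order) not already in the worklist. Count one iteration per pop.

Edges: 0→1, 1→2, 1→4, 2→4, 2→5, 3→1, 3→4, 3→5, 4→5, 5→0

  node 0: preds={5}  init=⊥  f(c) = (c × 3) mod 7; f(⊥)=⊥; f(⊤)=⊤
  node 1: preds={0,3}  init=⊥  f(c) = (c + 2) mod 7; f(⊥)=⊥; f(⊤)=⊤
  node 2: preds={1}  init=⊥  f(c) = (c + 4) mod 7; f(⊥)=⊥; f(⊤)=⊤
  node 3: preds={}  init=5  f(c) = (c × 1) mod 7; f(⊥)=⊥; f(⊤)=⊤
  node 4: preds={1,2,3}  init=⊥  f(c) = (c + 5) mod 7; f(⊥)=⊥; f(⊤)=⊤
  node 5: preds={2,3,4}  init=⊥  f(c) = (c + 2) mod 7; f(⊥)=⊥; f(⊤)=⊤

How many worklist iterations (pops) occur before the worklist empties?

11

Worklist (11 pops):
  #1 pop 0: in=⊥ → ⊥ (no change)
  #2 pop 1: in=5 → 0 (was ⊥); enqueue []
  #3 pop 2: in=0 → 4 (was ⊥); enqueue []
  #4 pop 3: in=⊥ → 5 (no change)
  #5 pop 4: in=⊤ → ⊤ (was ⊥); enqueue []
  #6 pop 5: in=⊤ → ⊤ (was ⊥); enqueue [0]
  #7 pop 0: in=⊤ → ⊤ (was ⊥); enqueue [1]
  #8 pop 1: in=⊤ → ⊤ (was 0); enqueue [2,4]
  #9 pop 2: in=⊤ → ⊤ (was 4); enqueue [5]
  #10 pop 4: in=⊤ → ⊤ (no change)
  #11 pop 5: in=⊤ → ⊤ (no change)

Fixpoint:
  val[0] = ⊤
  val[1] = ⊤
  val[2] = ⊤
  val[3] = 5
  val[4] = ⊤
  val[5] = ⊤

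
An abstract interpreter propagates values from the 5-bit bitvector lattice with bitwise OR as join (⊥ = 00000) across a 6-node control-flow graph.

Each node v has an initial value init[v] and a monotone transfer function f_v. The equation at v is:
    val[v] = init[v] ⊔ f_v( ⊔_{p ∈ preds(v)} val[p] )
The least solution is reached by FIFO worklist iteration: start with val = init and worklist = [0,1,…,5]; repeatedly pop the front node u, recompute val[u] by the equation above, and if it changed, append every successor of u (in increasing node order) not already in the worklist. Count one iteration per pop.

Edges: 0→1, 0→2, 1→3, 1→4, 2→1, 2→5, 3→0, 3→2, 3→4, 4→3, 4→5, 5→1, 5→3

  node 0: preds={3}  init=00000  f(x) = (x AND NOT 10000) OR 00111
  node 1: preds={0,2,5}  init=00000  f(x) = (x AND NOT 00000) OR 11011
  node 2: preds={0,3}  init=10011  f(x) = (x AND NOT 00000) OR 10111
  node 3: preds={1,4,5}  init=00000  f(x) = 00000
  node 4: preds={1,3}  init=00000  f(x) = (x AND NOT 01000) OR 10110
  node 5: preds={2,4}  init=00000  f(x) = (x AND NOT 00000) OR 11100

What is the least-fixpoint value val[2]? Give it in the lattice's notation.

Worklist (8 pops):
  #1 pop 0: in=00000 → 00111 (was 00000); enqueue []
  #2 pop 1: in=10111 → 11111 (was 00000); enqueue []
  #3 pop 2: in=00111 → 10111 (was 10011); enqueue [1]
  #4 pop 3: in=11111 → 00000 (no change)
  #5 pop 4: in=11111 → 10111 (was 00000); enqueue [3]
  #6 pop 5: in=10111 → 11111 (was 00000); enqueue []
  #7 pop 1: in=11111 → 11111 (no change)
  #8 pop 3: in=11111 → 00000 (no change)

Fixpoint:
  val[0] = 00111
  val[1] = 11111
  val[2] = 10111
  val[3] = 00000
  val[4] = 10111
  val[5] = 11111

10111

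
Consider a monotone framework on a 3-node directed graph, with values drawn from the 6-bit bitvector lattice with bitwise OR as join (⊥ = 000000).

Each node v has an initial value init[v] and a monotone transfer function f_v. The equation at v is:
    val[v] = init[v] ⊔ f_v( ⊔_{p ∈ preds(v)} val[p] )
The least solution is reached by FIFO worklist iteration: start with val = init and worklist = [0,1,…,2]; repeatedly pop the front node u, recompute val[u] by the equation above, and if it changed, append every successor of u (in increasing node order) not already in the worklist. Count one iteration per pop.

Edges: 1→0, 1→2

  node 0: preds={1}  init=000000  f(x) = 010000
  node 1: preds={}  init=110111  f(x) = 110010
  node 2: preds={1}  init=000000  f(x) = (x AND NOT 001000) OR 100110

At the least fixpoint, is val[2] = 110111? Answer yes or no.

Worklist (3 pops):
  #1 pop 0: in=110111 → 010000 (was 000000); enqueue []
  #2 pop 1: in=000000 → 110111 (no change)
  #3 pop 2: in=110111 → 110111 (was 000000); enqueue []

Fixpoint:
  val[0] = 010000
  val[1] = 110111
  val[2] = 110111

yes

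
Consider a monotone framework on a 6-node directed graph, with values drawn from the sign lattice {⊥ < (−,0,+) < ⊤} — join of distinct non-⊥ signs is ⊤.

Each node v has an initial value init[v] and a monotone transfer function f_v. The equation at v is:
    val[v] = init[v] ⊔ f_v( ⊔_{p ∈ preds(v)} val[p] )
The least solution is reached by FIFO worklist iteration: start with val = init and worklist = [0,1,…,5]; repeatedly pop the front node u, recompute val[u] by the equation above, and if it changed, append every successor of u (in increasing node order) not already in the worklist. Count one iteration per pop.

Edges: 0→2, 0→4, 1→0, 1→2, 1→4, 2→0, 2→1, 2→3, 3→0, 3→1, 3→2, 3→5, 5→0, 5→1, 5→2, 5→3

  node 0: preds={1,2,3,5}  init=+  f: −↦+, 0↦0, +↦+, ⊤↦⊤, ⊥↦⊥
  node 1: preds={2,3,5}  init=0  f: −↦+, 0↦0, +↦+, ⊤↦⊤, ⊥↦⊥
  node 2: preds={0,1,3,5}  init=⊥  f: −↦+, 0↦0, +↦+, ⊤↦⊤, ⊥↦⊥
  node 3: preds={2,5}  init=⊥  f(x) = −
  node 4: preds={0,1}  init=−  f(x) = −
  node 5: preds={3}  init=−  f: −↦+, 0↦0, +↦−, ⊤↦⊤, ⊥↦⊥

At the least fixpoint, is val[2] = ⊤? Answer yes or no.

Worklist (10 pops):
  #1 pop 0: in=⊤ → ⊤ (was +); enqueue []
  #2 pop 1: in=− → ⊤ (was 0); enqueue [0]
  #3 pop 2: in=⊤ → ⊤ (was ⊥); enqueue [1]
  #4 pop 3: in=⊤ → − (was ⊥); enqueue [2]
  #5 pop 4: in=⊤ → − (no change)
  #6 pop 5: in=− → ⊤ (was −); enqueue [3]
  #7 pop 0: in=⊤ → ⊤ (no change)
  #8 pop 1: in=⊤ → ⊤ (no change)
  #9 pop 2: in=⊤ → ⊤ (no change)
  #10 pop 3: in=⊤ → − (no change)

Fixpoint:
  val[0] = ⊤
  val[1] = ⊤
  val[2] = ⊤
  val[3] = −
  val[4] = −
  val[5] = ⊤

yes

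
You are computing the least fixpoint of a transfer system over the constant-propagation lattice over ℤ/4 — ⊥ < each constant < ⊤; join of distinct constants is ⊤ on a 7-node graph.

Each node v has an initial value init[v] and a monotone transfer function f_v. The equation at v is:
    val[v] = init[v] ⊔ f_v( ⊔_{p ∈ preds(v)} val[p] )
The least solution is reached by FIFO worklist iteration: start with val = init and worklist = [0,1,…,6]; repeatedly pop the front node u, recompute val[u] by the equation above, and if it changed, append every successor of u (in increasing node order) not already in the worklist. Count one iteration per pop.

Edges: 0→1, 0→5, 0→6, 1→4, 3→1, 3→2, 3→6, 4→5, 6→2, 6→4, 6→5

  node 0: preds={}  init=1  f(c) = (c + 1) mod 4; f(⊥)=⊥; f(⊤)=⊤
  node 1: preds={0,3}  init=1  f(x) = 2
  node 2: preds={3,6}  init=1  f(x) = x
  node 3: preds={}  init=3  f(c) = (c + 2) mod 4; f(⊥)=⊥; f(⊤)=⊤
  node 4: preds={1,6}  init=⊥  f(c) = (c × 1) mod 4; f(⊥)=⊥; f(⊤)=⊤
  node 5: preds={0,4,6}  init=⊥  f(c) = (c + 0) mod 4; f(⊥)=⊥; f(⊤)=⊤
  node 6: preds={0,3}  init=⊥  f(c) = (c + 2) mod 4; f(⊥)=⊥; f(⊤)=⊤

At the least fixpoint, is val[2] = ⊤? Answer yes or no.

Iteration log — 10 steps:
  step 1. node 0  ⊔preds=⊥  new=1  stable
  step 2. node 1  ⊔preds=⊤  new=⊤  old=1  +wl: 
  step 3. node 2  ⊔preds=3  new=⊤  old=1  +wl: 
  step 4. node 3  ⊔preds=⊥  new=3  stable
  step 5. node 4  ⊔preds=⊤  new=⊤  old=⊥  +wl: 
  step 6. node 5  ⊔preds=⊤  new=⊤  old=⊥  +wl: 
  step 7. node 6  ⊔preds=⊤  new=⊤  old=⊥  +wl: 2,4,5
  step 8. node 2  ⊔preds=⊤  new=⊤  stable
  step 9. node 4  ⊔preds=⊤  new=⊤  stable
  step 10. node 5  ⊔preds=⊤  new=⊤  stable

Least fixpoint reached:
  node 0: 1
  node 1: ⊤
  node 2: ⊤
  node 3: 3
  node 4: ⊤
  node 5: ⊤
  node 6: ⊤

yes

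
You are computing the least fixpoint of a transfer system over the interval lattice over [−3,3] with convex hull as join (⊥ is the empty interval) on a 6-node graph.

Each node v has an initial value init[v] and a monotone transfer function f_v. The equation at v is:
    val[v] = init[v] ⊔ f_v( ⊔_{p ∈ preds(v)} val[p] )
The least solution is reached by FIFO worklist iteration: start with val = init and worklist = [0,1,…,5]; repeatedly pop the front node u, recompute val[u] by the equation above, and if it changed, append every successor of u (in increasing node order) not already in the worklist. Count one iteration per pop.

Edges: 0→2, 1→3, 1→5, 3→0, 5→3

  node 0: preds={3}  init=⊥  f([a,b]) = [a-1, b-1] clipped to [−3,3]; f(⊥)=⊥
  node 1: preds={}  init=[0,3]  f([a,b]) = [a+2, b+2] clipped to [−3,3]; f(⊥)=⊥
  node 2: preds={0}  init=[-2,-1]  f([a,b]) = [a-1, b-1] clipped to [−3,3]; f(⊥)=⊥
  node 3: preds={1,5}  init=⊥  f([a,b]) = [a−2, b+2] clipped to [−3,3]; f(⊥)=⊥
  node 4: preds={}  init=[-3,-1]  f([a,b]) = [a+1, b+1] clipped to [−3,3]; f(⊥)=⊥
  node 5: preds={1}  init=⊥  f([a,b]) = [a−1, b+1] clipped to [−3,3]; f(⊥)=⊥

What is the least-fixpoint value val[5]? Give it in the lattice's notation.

[-1,3]

Iteration log — 10 steps:
  step 1. node 0  ⊔preds=⊥  new=⊥  stable
  step 2. node 1  ⊔preds=⊥  new=[0,3]  stable
  step 3. node 2  ⊔preds=⊥  new=[-2,-1]  stable
  step 4. node 3  ⊔preds=[0,3]  new=[-2,3]  old=⊥  +wl: 0
  step 5. node 4  ⊔preds=⊥  new=[-3,-1]  stable
  step 6. node 5  ⊔preds=[0,3]  new=[-1,3]  old=⊥  +wl: 3
  step 7. node 0  ⊔preds=[-2,3]  new=[-3,2]  old=⊥  +wl: 2
  step 8. node 3  ⊔preds=[-1,3]  new=[-3,3]  old=[-2,3]  +wl: 0
  step 9. node 2  ⊔preds=[-3,2]  new=[-3,1]  old=[-2,-1]  +wl: 
  step 10. node 0  ⊔preds=[-3,3]  new=[-3,2]  stable

Least fixpoint reached:
  node 0: [-3,2]
  node 1: [0,3]
  node 2: [-3,1]
  node 3: [-3,3]
  node 4: [-3,-1]
  node 5: [-1,3]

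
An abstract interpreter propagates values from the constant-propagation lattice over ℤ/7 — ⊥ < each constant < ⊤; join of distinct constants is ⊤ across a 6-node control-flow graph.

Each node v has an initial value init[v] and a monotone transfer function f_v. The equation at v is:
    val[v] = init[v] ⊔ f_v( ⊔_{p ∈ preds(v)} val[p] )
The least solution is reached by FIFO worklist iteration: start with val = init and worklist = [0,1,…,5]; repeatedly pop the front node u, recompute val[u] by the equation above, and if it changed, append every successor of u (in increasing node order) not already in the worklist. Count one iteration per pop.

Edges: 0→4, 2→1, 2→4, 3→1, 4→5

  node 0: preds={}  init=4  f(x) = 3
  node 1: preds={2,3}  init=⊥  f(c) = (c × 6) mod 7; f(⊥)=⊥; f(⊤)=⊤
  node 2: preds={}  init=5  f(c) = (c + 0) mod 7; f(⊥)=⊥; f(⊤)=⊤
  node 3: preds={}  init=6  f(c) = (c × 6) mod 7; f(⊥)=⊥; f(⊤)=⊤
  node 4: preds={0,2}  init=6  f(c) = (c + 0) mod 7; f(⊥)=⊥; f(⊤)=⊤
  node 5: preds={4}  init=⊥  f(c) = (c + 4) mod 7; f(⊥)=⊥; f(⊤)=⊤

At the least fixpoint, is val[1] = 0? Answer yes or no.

Iteration log — 6 steps:
  step 1. node 0  ⊔preds=⊥  new=⊤  old=4  +wl: 
  step 2. node 1  ⊔preds=⊤  new=⊤  old=⊥  +wl: 
  step 3. node 2  ⊔preds=⊥  new=5  stable
  step 4. node 3  ⊔preds=⊥  new=6  stable
  step 5. node 4  ⊔preds=⊤  new=⊤  old=6  +wl: 
  step 6. node 5  ⊔preds=⊤  new=⊤  old=⊥  +wl: 

Least fixpoint reached:
  node 0: ⊤
  node 1: ⊤
  node 2: 5
  node 3: 6
  node 4: ⊤
  node 5: ⊤

no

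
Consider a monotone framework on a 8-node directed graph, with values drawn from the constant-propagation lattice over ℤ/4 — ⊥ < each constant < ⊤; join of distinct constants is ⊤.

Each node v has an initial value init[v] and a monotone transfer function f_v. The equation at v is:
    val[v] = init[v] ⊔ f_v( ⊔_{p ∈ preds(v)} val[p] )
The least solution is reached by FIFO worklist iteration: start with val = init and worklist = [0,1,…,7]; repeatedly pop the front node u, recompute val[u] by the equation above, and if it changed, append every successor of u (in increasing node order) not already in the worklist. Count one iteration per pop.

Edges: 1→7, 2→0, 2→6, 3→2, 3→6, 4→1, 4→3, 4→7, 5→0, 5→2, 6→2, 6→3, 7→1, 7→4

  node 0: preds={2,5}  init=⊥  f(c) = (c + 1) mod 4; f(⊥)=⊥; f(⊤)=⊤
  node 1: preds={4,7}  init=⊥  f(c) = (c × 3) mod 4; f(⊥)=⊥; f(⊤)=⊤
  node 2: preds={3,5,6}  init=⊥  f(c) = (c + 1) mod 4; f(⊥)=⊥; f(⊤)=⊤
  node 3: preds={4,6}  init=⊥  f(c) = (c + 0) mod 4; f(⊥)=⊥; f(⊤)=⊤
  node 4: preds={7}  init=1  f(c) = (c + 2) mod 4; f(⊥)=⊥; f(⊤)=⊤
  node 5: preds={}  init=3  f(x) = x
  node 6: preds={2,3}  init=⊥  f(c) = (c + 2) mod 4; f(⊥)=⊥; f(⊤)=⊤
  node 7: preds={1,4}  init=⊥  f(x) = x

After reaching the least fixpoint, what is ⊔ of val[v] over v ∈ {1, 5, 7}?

⊤

Iteration log — 19 steps:
  step 1. node 0  ⊔preds=3  new=0  old=⊥  +wl: 
  step 2. node 1  ⊔preds=1  new=3  old=⊥  +wl: 
  step 3. node 2  ⊔preds=3  new=0  old=⊥  +wl: 0
  step 4. node 3  ⊔preds=1  new=1  old=⊥  +wl: 2
  step 5. node 4  ⊔preds=⊥  new=1  stable
  step 6. node 5  ⊔preds=⊥  new=3  stable
  step 7. node 6  ⊔preds=⊤  new=⊤  old=⊥  +wl: 3
  step 8. node 7  ⊔preds=⊤  new=⊤  old=⊥  +wl: 1,4
  step 9. node 0  ⊔preds=⊤  new=⊤  old=0  +wl: 
  step 10. node 2  ⊔preds=⊤  new=⊤  old=0  +wl: 0,6
  step 11. node 3  ⊔preds=⊤  new=⊤  old=1  +wl: 2
  step 12. node 1  ⊔preds=⊤  new=⊤  old=3  +wl: 7
  step 13. node 4  ⊔preds=⊤  new=⊤  old=1  +wl: 1,3
  step 14. node 0  ⊔preds=⊤  new=⊤  stable
  step 15. node 6  ⊔preds=⊤  new=⊤  stable
  step 16. node 2  ⊔preds=⊤  new=⊤  stable
  step 17. node 7  ⊔preds=⊤  new=⊤  stable
  step 18. node 1  ⊔preds=⊤  new=⊤  stable
  step 19. node 3  ⊔preds=⊤  new=⊤  stable

Least fixpoint reached:
  node 0: ⊤
  node 1: ⊤
  node 2: ⊤
  node 3: ⊤
  node 4: ⊤
  node 5: 3
  node 6: ⊤
  node 7: ⊤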